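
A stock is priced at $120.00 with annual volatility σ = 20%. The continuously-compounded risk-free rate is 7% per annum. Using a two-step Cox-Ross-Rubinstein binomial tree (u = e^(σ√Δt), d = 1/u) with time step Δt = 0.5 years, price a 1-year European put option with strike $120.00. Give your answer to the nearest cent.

$4.63

CRR parameters: u = e^(σ√Δt) = e^(0.2·√0.5) = 1.1519, d = 1/u = 0.8681
Per-period rate: rΔt = 0.07·0.5 = 0.035, so R = e^0.035 = 1.0356
Risk-neutral probability p = (e^0.035 − 0.8681)/(1.1519 − 0.8681) = 0.1675/0.2838 = 0.5902
Terminal stock prices: S_uu = 159.2, S_ud = 120, S_dd = 90.44
Terminal payoffs (K − S): max(-39.23, 0) = 0, max(0, 0) = 0, max(29.56, 0) = 29.56
Node u (S = 138.2): V_u = e^(−0.035)·[0.5902·0.0000 + 0.4098·0.0000] = 0.0000
Node d (S = 104.2): V_d = e^(−0.035)·[0.5902·0.0000 + 0.4098·29.5634] = 11.6978
Node 0 (S = 120): V_0 = e^(−0.035)·[0.5902·0.0000 + 0.4098·11.6978] = 4.6287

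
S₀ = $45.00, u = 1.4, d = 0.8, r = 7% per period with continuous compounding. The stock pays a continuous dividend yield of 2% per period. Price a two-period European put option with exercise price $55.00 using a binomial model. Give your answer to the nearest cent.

Per-period risk-free factor R = e^0.07 = 1.0725; dividend-adjusted growth = e^(0.07−0.02) = 1.0513.
Risk-neutral probability p = (1.0513 − 0.8)/(1.4 − 0.8) = 0.2513/0.6000 = 0.4188
Terminal stock prices: S_uu = 88.2, S_ud = 50.4, S_dd = 28.8
Terminal payoffs (K − S): max(-33.2, 0) = 0, max(4.6, 0) = 4.6, max(26.2, 0) = 26.2
Node u (S = 63): V_u = e^(−0.07)·[0.4188·0.0000 + 0.5812·4.6000] = 2.4928
Node d (S = 36): V_d = e^(−0.07)·[0.4188·4.6000 + 0.5812·26.2000] = 15.9945
Node 0 (S = 45): V_0 = e^(−0.07)·[0.4188·2.4928 + 0.5812·15.9945] = 9.6411

$9.64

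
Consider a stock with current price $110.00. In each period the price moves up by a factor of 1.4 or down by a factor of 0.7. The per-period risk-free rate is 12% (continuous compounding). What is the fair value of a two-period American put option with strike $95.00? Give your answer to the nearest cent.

$6.21

Risk-neutral probability p = (e^0.12 − 0.7)/(1.4 − 0.7) = 0.4275/0.7000 = 0.6107
Terminal stock prices: S_uu = 215.6, S_ud = 107.8, S_dd = 53.9
Terminal payoffs (K − S): max(-120.6, 0) = 0, max(-12.8, 0) = 0, max(41.1, 0) = 41.1
Node u (S = 154): continuation = e^(−0.12)·[0.6107·0.0000 + 0.3893·0.0000] = 0.0000; exercise value = 0.0000 ≤ continuation, so V_u = 0.0000
Node d (S = 77): continuation = e^(−0.12)·[0.6107·0.0000 + 0.3893·41.1000] = 14.1906; exercise value = 18.0000 > continuation, so V_d = 18.0000 (exercise)
Node 0 (S = 110): continuation = e^(−0.12)·[0.6107·0.0000 + 0.3893·18.0000] = 6.2149; exercise value = 0.0000 ≤ continuation, so V_0 = 6.2149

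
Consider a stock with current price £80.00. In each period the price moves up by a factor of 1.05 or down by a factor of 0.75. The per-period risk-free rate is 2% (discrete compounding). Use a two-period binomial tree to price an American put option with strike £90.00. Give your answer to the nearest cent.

Risk-neutral probability p = (1 + 0.02 − 0.75)/(1.05 − 0.75) = 0.2700/0.3000 = 0.9000
Terminal stock prices: S_uu = 88.2, S_ud = 63, S_dd = 45
Terminal payoffs (K − S): max(1.8, 0) = 1.8, max(27, 0) = 27, max(45, 0) = 45
Node u (S = 84): continuation = 1/1.02·[0.9000·1.8000 + 0.1000·27.0000] = 4.2353; exercise value = 6.0000 > continuation, so V_u = 6.0000 (exercise)
Node d (S = 60): continuation = 1/1.02·[0.9000·27.0000 + 0.1000·45.0000] = 28.2353; exercise value = 30.0000 > continuation, so V_d = 30.0000 (exercise)
Node 0 (S = 80): continuation = 1/1.02·[0.9000·6.0000 + 0.1000·30.0000] = 8.2353; exercise value = 10.0000 > continuation, so V_0 = 10.0000 (exercise)

£10.00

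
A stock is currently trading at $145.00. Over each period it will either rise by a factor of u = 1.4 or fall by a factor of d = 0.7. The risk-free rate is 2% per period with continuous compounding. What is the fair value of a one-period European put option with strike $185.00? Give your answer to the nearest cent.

$44.41

Risk-neutral probability p = (e^0.02 − 0.7)/(1.4 − 0.7) = 0.3202/0.7000 = 0.4574
Terminal stock prices: S_u = 203, S_d = 101.5
Terminal payoffs (K − S): max(-18, 0) = 0, max(83.5, 0) = 83.5
Node 0 (S = 145): V_0 = e^(−0.02)·[0.4574·0.0000 + 0.5426·83.5000] = 44.4075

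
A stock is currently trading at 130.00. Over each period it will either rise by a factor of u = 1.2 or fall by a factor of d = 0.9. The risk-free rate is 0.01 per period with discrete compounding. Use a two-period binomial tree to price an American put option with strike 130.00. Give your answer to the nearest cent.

9.71

Risk-neutral probability p = (1 + 0.01 − 0.9)/(1.2 − 0.9) = 0.1100/0.3000 = 0.3667
Terminal stock prices: S_uu = 187.2, S_ud = 140.4, S_dd = 105.3
Terminal payoffs (K − S): max(-57.2, 0) = 0, max(-10.4, 0) = 0, max(24.7, 0) = 24.7
Node u (S = 156): continuation = 1/1.01·[0.3667·0.0000 + 0.6333·0.0000] = 0.0000; exercise value = 0.0000 ≤ continuation, so V_u = 0.0000
Node d (S = 117): continuation = 1/1.01·[0.3667·0.0000 + 0.6333·24.7000] = 15.4884; exercise value = 13.0000 ≤ continuation, so V_d = 15.4884
Node 0 (S = 130): continuation = 1/1.01·[0.3667·0.0000 + 0.6333·15.4884] = 9.7122; exercise value = 0.0000 ≤ continuation, so V_0 = 9.7122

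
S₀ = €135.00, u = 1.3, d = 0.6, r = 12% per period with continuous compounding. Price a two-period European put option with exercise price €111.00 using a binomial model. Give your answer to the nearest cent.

Risk-neutral probability p = (e^0.12 − 0.6)/(1.3 − 0.6) = 0.5275/0.7000 = 0.7536
Terminal stock prices: S_uu = 228.2, S_ud = 105.3, S_dd = 48.6
Terminal payoffs (K − S): max(-117.2, 0) = 0, max(5.7, 0) = 5.7, max(62.4, 0) = 62.4
Node u (S = 175.5): V_u = e^(−0.12)·[0.7536·0.0000 + 0.2464·5.7000] = 1.2458
Node d (S = 81): V_d = e^(−0.12)·[0.7536·5.7000 + 0.2464·62.4000] = 17.4482
Node 0 (S = 135): V_0 = e^(−0.12)·[0.7536·1.2458 + 0.2464·17.4482] = 4.6462

€4.65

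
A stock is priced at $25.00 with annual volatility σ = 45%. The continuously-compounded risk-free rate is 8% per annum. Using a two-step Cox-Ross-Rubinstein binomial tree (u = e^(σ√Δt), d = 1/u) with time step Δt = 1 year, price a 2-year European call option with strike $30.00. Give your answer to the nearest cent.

CRR parameters: u = e^(σ√Δt) = e^(0.45·√1) = 1.5683, d = 1/u = 0.6376
Per-period rate: rΔt = 0.08·1 = 0.08, so R = e^0.08 = 1.0833
Risk-neutral probability p = (e^0.08 − 0.6376)/(1.5683 − 0.6376) = 0.4457/0.9307 = 0.4789
Terminal stock prices: S_uu = 61.49, S_ud = 25, S_dd = 10.16
Terminal payoffs (S − K): max(31.49, 0) = 31.49, max(-5, 0) = 0, max(-19.84, 0) = 0
Node u (S = 39.21): V_u = e^(−0.08)·[0.4789·31.4901 + 0.5211·0.0000] = 13.9197
Node d (S = 15.94): V_d = e^(−0.08)·[0.4789·0.0000 + 0.5211·0.0000] = 0.0000
Node 0 (S = 25): V_0 = e^(−0.08)·[0.4789·13.9197 + 0.5211·0.0000] = 6.1530

$6.15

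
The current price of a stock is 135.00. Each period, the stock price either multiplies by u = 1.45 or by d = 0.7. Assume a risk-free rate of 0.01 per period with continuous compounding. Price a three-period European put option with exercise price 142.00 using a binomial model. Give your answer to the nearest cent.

Risk-neutral probability p = (e^0.01 − 0.7)/(1.45 − 0.7) = 0.3101/0.7500 = 0.4134
Terminal stock prices: S_uuu = 411.6, S_uud = 198.7, S_udd = 95.92, S_ddd = 46.3
Terminal payoffs (K − S): max(-269.6, 0) = 0, max(-56.69, 0) = 0, max(46.08, 0) = 46.08, max(95.7, 0) = 95.7
Node uu (S = 283.8): V_uu = e^(−0.01)·[0.4134·0.0000 + 0.5866·0.0000] = 0.0000
Node ud (S = 137): V_ud = e^(−0.01)·[0.4134·0.0000 + 0.5866·46.0825] = 26.7630
Node dd (S = 66.15): V_dd = e^(−0.01)·[0.4134·46.0825 + 0.5866·95.6950] = 74.4371
Node u (S = 195.8): V_u = e^(−0.01)·[0.4134·0.0000 + 0.5866·26.7630] = 15.5430
Node d (S = 94.5): V_d = e^(−0.01)·[0.4134·26.7630 + 0.5866·74.4371] = 54.1840
Node 0 (S = 135): V_0 = e^(−0.01)·[0.4134·15.5430 + 0.5866·54.1840] = 37.8296

37.83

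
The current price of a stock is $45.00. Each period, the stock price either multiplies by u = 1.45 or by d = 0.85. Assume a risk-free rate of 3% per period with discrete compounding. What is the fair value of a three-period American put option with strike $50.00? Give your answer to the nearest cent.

Risk-neutral probability p = (1 + 0.03 − 0.85)/(1.45 − 0.85) = 0.1800/0.6000 = 0.3000
Terminal stock prices: S_uuu = 137.2, S_uud = 80.42, S_udd = 47.14, S_ddd = 27.64
Terminal payoffs (K − S): max(-87.19, 0) = 0, max(-30.42, 0) = 0, max(2.857, 0) = 2.857, max(22.36, 0) = 22.36
Node uu (S = 94.61): continuation = 1/1.03·[0.3000·0.0000 + 0.7000·0.0000] = 0.0000; exercise value = 0.0000 ≤ continuation, so V_uu = 0.0000
Node ud (S = 55.46): continuation = 1/1.03·[0.3000·0.0000 + 0.7000·2.8569] = 1.9416; exercise value = 0.0000 ≤ continuation, so V_ud = 1.9416
Node dd (S = 32.51): continuation = 1/1.03·[0.3000·2.8569 + 0.7000·22.3644] = 16.0312; exercise value = 17.4875 > continuation, so V_dd = 17.4875 (exercise)
Node u (S = 65.25): continuation = 1/1.03·[0.3000·0.0000 + 0.7000·1.9416] = 1.3195; exercise value = 0.0000 ≤ continuation, so V_u = 1.3195
Node d (S = 38.25): continuation = 1/1.03·[0.3000·1.9416 + 0.7000·17.4875] = 12.4502; exercise value = 11.7500 ≤ continuation, so V_d = 12.4502
Node 0 (S = 45): continuation = 1/1.03·[0.3000·1.3195 + 0.7000·12.4502] = 8.8456; exercise value = 5.0000 ≤ continuation, so V_0 = 8.8456

$8.85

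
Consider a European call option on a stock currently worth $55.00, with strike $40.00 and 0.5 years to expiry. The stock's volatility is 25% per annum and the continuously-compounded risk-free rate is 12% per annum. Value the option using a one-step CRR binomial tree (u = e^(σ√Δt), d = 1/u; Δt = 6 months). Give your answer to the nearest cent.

CRR parameters: u = e^(σ√Δt) = e^(0.25·√0.5) = 1.1934, d = 1/u = 0.8380
Per-period rate: rΔt = 0.12·0.5 = 0.06, so R = e^0.06 = 1.0618
Risk-neutral probability p = (e^0.06 − 0.8380)/(1.1934 − 0.8380) = 0.2239/0.3554 = 0.6299
Terminal stock prices: S_u = 65.64, S_d = 46.09
Terminal payoffs (S − K): max(25.64, 0) = 25.64, max(6.088, 0) = 6.088
Node 0 (S = 55): V_0 = e^(−0.06)·[0.6299·25.6351 + 0.3701·6.0882] = 17.3294

$17.33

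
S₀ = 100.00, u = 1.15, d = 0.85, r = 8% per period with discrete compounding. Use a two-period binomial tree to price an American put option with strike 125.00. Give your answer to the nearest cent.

Risk-neutral probability p = (1 + 0.08 − 0.85)/(1.15 − 0.85) = 0.2300/0.3000 = 0.7667
Terminal stock prices: S_uu = 132.2, S_ud = 97.75, S_dd = 72.25
Terminal payoffs (K − S): max(-7.25, 0) = 0, max(27.25, 0) = 27.25, max(52.75, 0) = 52.75
Node u (S = 115): continuation = 1/1.08·[0.7667·0.0000 + 0.2333·27.2500] = 5.8873; exercise value = 10.0000 > continuation, so V_u = 10.0000 (exercise)
Node d (S = 85): continuation = 1/1.08·[0.7667·27.2500 + 0.2333·52.7500] = 30.7407; exercise value = 40.0000 > continuation, so V_d = 40.0000 (exercise)
Node 0 (S = 100): continuation = 1/1.08·[0.7667·10.0000 + 0.2333·40.0000] = 15.7407; exercise value = 25.0000 > continuation, so V_0 = 25.0000 (exercise)

25.00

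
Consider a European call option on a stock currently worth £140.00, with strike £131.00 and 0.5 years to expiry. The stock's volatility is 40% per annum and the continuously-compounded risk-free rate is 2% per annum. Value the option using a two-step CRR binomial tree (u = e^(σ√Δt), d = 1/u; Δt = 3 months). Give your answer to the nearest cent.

£20.93

CRR parameters: u = e^(σ√Δt) = e^(0.4·√0.25) = 1.2214, d = 1/u = 0.8187
Per-period rate: rΔt = 0.02·0.25 = 0.005, so R = e^0.005 = 1.0050
Risk-neutral probability p = (e^0.005 − 0.8187)/(1.2214 − 0.8187) = 0.1863/0.4027 = 0.4626
Terminal stock prices: S_uu = 208.9, S_ud = 140, S_dd = 93.84
Terminal payoffs (S − K): max(77.86, 0) = 77.86, max(9, 0) = 9, max(-37.16, 0) = 0
Node u (S = 171): V_u = e^(−0.005)·[0.4626·77.8555 + 0.5374·9.0000] = 40.6498
Node d (S = 114.6): V_d = e^(−0.005)·[0.4626·9.0000 + 0.5374·0.0000] = 4.1428
Node 0 (S = 140): V_0 = e^(−0.005)·[0.4626·40.6498 + 0.5374·4.1428] = 20.9265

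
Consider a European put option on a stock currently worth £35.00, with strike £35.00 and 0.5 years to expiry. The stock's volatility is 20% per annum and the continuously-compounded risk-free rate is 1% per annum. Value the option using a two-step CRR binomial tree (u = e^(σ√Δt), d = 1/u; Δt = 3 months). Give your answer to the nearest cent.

CRR parameters: u = e^(σ√Δt) = e^(0.2·√0.25) = 1.1052, d = 1/u = 0.9048
Per-period rate: rΔt = 0.01·0.25 = 0.0025, so R = e^0.0025 = 1.0025
Risk-neutral probability p = (e^0.0025 − 0.9048)/(1.1052 − 0.9048) = 0.0977/0.2003 = 0.4875
Terminal stock prices: S_uu = 42.75, S_ud = 35, S_dd = 28.66
Terminal payoffs (K − S): max(-7.749, 0) = 0, max(0, 0) = 0, max(6.344, 0) = 6.344
Node u (S = 38.68): V_u = e^(−0.0025)·[0.4875·0.0000 + 0.5125·0.0000] = 0.0000
Node d (S = 31.67): V_d = e^(−0.0025)·[0.4875·0.0000 + 0.5125·6.3444] = 3.2433
Node 0 (S = 35): V_0 = e^(−0.0025)·[0.4875·0.0000 + 0.5125·3.2433] = 1.6580

£1.66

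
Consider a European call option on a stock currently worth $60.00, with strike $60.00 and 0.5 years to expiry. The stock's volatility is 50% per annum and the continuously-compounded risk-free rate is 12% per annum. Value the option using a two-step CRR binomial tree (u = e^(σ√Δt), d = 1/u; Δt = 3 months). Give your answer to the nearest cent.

CRR parameters: u = e^(σ√Δt) = e^(0.5·√0.25) = 1.2840, d = 1/u = 0.7788
Per-period rate: rΔt = 0.12·0.25 = 0.03, so R = e^0.03 = 1.0305
Risk-neutral probability p = (e^0.03 − 0.7788)/(1.2840 − 0.7788) = 0.2517/0.5052 = 0.4981
Terminal stock prices: S_uu = 98.92, S_ud = 60, S_dd = 36.39
Terminal payoffs (S − K): max(38.92, 0) = 38.92, max(0, 0) = 0, max(-23.61, 0) = 0
Node u (S = 77.04): V_u = e^(−0.03)·[0.4981·38.9233 + 0.5019·0.0000] = 18.8148
Node d (S = 46.73): V_d = e^(−0.03)·[0.4981·0.0000 + 0.5019·0.0000] = 0.0000
Node 0 (S = 60): V_0 = e^(−0.03)·[0.4981·18.8148 + 0.5019·0.0000] = 9.0947

$9.09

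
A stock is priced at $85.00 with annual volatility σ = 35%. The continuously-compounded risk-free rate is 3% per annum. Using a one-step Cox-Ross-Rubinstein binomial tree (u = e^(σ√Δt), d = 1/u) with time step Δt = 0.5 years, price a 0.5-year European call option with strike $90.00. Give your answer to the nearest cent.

CRR parameters: u = e^(σ√Δt) = e^(0.35·√0.5) = 1.2808, d = 1/u = 0.7808
Per-period rate: rΔt = 0.03·0.5 = 0.015, so R = e^0.015 = 1.0151
Risk-neutral probability p = (e^0.015 − 0.7808)/(1.2808 − 0.7808) = 0.2344/0.5000 = 0.4687
Terminal stock prices: S_u = 108.9, S_d = 66.36
Terminal payoffs (S − K): max(18.87, 0) = 18.87, max(-23.64, 0) = 0
Node 0 (S = 85): V_0 = e^(−0.015)·[0.4687·18.8683 + 0.5313·0.0000] = 8.7113

$8.71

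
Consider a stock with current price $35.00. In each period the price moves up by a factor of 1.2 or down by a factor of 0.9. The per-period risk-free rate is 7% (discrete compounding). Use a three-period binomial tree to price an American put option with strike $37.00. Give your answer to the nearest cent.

$2.49

Risk-neutral probability p = (1 + 0.07 − 0.9)/(1.2 − 0.9) = 0.1700/0.3000 = 0.5667
Terminal stock prices: S_uuu = 60.48, S_uud = 45.36, S_udd = 34.02, S_ddd = 25.52
Terminal payoffs (K − S): max(-23.48, 0) = 0, max(-8.36, 0) = 0, max(2.98, 0) = 2.98, max(11.48, 0) = 11.48
Node uu (S = 50.4): continuation = 1/1.07·[0.5667·0.0000 + 0.4333·0.0000] = 0.0000; exercise value = 0.0000 ≤ continuation, so V_uu = 0.0000
Node ud (S = 37.8): continuation = 1/1.07·[0.5667·0.0000 + 0.4333·2.9800] = 1.2069; exercise value = 0.0000 ≤ continuation, so V_ud = 1.2069
Node dd (S = 28.35): continuation = 1/1.07·[0.5667·2.9800 + 0.4333·11.4850] = 6.2294; exercise value = 8.6500 > continuation, so V_dd = 8.6500 (exercise)
Node u (S = 42): continuation = 1/1.07·[0.5667·0.0000 + 0.4333·1.2069] = 0.4888; exercise value = 0.0000 ≤ continuation, so V_u = 0.4888
Node d (S = 31.5): continuation = 1/1.07·[0.5667·1.2069 + 0.4333·8.6500] = 4.1423; exercise value = 5.5000 > continuation, so V_d = 5.5000 (exercise)
Node 0 (S = 35): continuation = 1/1.07·[0.5667·0.4888 + 0.4333·5.5000] = 2.4863; exercise value = 2.0000 ≤ continuation, so V_0 = 2.4863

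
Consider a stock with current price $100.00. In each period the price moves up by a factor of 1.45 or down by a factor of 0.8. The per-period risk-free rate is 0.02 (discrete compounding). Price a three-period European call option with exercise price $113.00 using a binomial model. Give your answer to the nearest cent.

$18.84

Risk-neutral probability p = (1 + 0.02 − 0.8)/(1.45 − 0.8) = 0.2200/0.6500 = 0.3385
Terminal stock prices: S_uuu = 304.9, S_uud = 168.2, S_udd = 92.8, S_ddd = 51.2
Terminal payoffs (S − K): max(191.9, 0) = 191.9, max(55.2, 0) = 55.2, max(-20.2, 0) = 0, max(-61.8, 0) = 0
Node uu (S = 210.2): V_uu = 1/1.02·[0.3385·191.8625 + 0.6615·55.2000] = 99.4657
Node ud (S = 116): V_ud = 1/1.02·[0.3385·55.2000 + 0.6615·0.0000] = 18.3167
Node dd (S = 64): V_dd = 1/1.02·[0.3385·0.0000 + 0.6615·0.0000] = 0.0000
Node u (S = 145): V_u = 1/1.02·[0.3385·99.4657 + 0.6615·18.3167] = 44.8848
Node d (S = 80): V_d = 1/1.02·[0.3385·18.3167 + 0.6615·0.0000] = 6.0780
Node 0 (S = 100): V_0 = 1/1.02·[0.3385·44.8848 + 0.6615·6.0780] = 18.8359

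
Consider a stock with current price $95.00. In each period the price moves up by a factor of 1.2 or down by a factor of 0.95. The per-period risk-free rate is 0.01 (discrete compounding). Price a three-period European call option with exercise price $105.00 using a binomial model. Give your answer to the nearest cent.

$3.98

Risk-neutral probability p = (1 + 0.01 − 0.95)/(1.2 − 0.95) = 0.0600/0.2500 = 0.2400
Terminal stock prices: S_uuu = 164.2, S_uud = 130, S_udd = 102.9, S_ddd = 81.45
Terminal payoffs (S − K): max(59.16, 0) = 59.16, max(24.96, 0) = 24.96, max(-2.115, 0) = 0, max(-23.55, 0) = 0
Node uu (S = 136.8): V_uu = 1/1.01·[0.2400·59.1600 + 0.7600·24.9600] = 32.8396
Node ud (S = 108.3): V_ud = 1/1.01·[0.2400·24.9600 + 0.7600·0.0000] = 5.9311
Node dd (S = 85.74): V_dd = 1/1.01·[0.2400·0.0000 + 0.7600·0.0000] = 0.0000
Node u (S = 114): V_u = 1/1.01·[0.2400·32.8396 + 0.7600·5.9311] = 12.2665
Node d (S = 90.25): V_d = 1/1.01·[0.2400·5.9311 + 0.7600·0.0000] = 1.4094
Node 0 (S = 95): V_0 = 1/1.01·[0.2400·12.2665 + 0.7600·1.4094] = 3.9753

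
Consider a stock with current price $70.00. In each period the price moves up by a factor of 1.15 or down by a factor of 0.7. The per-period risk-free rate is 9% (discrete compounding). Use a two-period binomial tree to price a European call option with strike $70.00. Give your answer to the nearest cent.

$14.27

Risk-neutral probability p = (1 + 0.09 − 0.7)/(1.15 − 0.7) = 0.3900/0.4500 = 0.8667
Terminal stock prices: S_uu = 92.57, S_ud = 56.35, S_dd = 34.3
Terminal payoffs (S − K): max(22.57, 0) = 22.57, max(-13.65, 0) = 0, max(-35.7, 0) = 0
Node u (S = 80.5): V_u = 1/1.09·[0.8667·22.5750 + 0.1333·0.0000] = 17.9495
Node d (S = 49): V_d = 1/1.09·[0.8667·0.0000 + 0.1333·0.0000] = 0.0000
Node 0 (S = 70): V_0 = 1/1.09·[0.8667·17.9495 + 0.1333·0.0000] = 14.2718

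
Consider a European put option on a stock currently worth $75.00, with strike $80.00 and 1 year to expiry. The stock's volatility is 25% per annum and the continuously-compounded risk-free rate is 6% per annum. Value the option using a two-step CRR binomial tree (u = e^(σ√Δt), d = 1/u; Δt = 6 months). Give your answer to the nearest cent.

CRR parameters: u = e^(σ√Δt) = e^(0.25·√0.5) = 1.1934, d = 1/u = 0.8380
Per-period rate: rΔt = 0.06·0.5 = 0.03, so R = e^0.03 = 1.0305
Risk-neutral probability p = (e^0.03 − 0.8380)/(1.1934 − 0.8380) = 0.1925/0.3554 = 0.5416
Terminal stock prices: S_uu = 106.8, S_ud = 75, S_dd = 52.66
Terminal payoffs (K − S): max(-26.81, 0) = 0, max(5, 0) = 5, max(27.34, 0) = 27.34
Node u (S = 89.5): V_u = e^(−0.03)·[0.5416·0.0000 + 0.4584·5.0000] = 2.2242
Node d (S = 62.85): V_d = e^(−0.03)·[0.5416·5.0000 + 0.4584·27.3359] = 14.7881
Node 0 (S = 75): V_0 = e^(−0.03)·[0.5416·2.2242 + 0.4584·14.7881] = 7.7474

$7.75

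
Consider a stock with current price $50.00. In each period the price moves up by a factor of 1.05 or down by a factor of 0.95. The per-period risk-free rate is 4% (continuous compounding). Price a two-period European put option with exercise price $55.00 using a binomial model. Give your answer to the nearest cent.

$0.87

Risk-neutral probability p = (e^0.04 − 0.95)/(1.05 − 0.95) = 0.0908/0.1000 = 0.9081
Terminal stock prices: S_uu = 55.12, S_ud = 49.88, S_dd = 45.12
Terminal payoffs (K − S): max(-0.125, 0) = 0, max(5.125, 0) = 5.125, max(9.875, 0) = 9.875
Node u (S = 52.5): V_u = e^(−0.04)·[0.9081·0.0000 + 0.0919·5.1250] = 0.4525
Node d (S = 47.5): V_d = e^(−0.04)·[0.9081·5.1250 + 0.0919·9.8750] = 5.3434
Node 0 (S = 50): V_0 = e^(−0.04)·[0.9081·0.4525 + 0.0919·5.3434] = 0.8666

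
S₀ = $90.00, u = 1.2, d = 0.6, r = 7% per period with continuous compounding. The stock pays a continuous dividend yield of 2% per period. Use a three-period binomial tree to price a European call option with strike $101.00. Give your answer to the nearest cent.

Per-period risk-free factor R = e^0.07 = 1.0725; dividend-adjusted growth = e^(0.07−0.02) = 1.0513.
Risk-neutral probability p = (1.0513 − 0.6)/(1.2 − 0.6) = 0.4513/0.6000 = 0.7521
Terminal stock prices: S_uuu = 155.5, S_uud = 77.76, S_udd = 38.88, S_ddd = 19.44
Terminal payoffs (S − K): max(54.52, 0) = 54.52, max(-23.24, 0) = 0, max(-62.12, 0) = 0, max(-81.56, 0) = 0
Node uu (S = 129.6): V_uu = e^(−0.07)·[0.7521·54.5200 + 0.2479·0.0000] = 38.2333
Node ud (S = 64.8): V_ud = e^(−0.07)·[0.7521·0.0000 + 0.2479·0.0000] = 0.0000
Node dd (S = 32.4): V_dd = e^(−0.07)·[0.7521·0.0000 + 0.2479·0.0000] = 0.0000
Node u (S = 108): V_u = e^(−0.07)·[0.7521·38.2333 + 0.2479·0.0000] = 26.8119
Node d (S = 54): V_d = e^(−0.07)·[0.7521·0.0000 + 0.2479·0.0000] = 0.0000
Node 0 (S = 90): V_0 = e^(−0.07)·[0.7521·26.8119 + 0.2479·0.0000] = 18.8024

$18.80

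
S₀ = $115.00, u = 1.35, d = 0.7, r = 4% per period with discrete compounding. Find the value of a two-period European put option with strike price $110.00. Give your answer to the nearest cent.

Risk-neutral probability p = (1 + 0.04 − 0.7)/(1.35 − 0.7) = 0.3400/0.6500 = 0.5231
Terminal stock prices: S_uu = 209.6, S_ud = 108.7, S_dd = 56.35
Terminal payoffs (K − S): max(-99.59, 0) = 0, max(1.325, 0) = 1.325, max(53.65, 0) = 53.65
Node u (S = 155.2): V_u = 1/1.04·[0.5231·0.0000 + 0.4769·1.3250] = 0.6076
Node d (S = 80.5): V_d = 1/1.04·[0.5231·1.3250 + 0.4769·53.6500] = 25.2692
Node 0 (S = 115): V_0 = 1/1.04·[0.5231·0.6076 + 0.4769·25.2692] = 11.8936

$11.89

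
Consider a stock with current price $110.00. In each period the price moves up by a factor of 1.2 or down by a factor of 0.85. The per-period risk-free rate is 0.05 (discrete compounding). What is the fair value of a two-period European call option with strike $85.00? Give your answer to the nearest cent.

Risk-neutral probability p = (1 + 0.05 − 0.85)/(1.2 − 0.85) = 0.2000/0.3500 = 0.5714
Terminal stock prices: S_uu = 158.4, S_ud = 112.2, S_dd = 79.47
Terminal payoffs (S − K): max(73.4, 0) = 73.4, max(27.2, 0) = 27.2, max(-5.525, 0) = 0
Node u (S = 132): V_u = 1/1.05·[0.5714·73.4000 + 0.4286·27.2000] = 51.0476
Node d (S = 93.5): V_d = 1/1.05·[0.5714·27.2000 + 0.4286·0.0000] = 14.8027
Node 0 (S = 110): V_0 = 1/1.05·[0.5714·51.0476 + 0.4286·14.8027] = 33.8229

$33.82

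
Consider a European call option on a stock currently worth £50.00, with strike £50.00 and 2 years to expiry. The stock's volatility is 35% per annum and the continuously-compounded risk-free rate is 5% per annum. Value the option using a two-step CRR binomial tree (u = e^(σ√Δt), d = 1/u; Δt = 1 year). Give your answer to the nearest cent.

£10.80

CRR parameters: u = e^(σ√Δt) = e^(0.35·√1) = 1.4191, d = 1/u = 0.7047
Per-period rate: rΔt = 0.05·1 = 0.05, so R = e^0.05 = 1.0513
Risk-neutral probability p = (e^0.05 − 0.7047)/(1.4191 − 0.7047) = 0.3466/0.7144 = 0.4852
Terminal stock prices: S_uu = 100.7, S_ud = 50, S_dd = 24.83
Terminal payoffs (S − K): max(50.69, 0) = 50.69, max(0, 0) = 0, max(-25.17, 0) = 0
Node u (S = 70.95): V_u = e^(−0.05)·[0.4852·50.6876 + 0.5148·0.0000] = 23.3919
Node d (S = 35.23): V_d = e^(−0.05)·[0.4852·0.0000 + 0.5148·0.0000] = 0.0000
Node 0 (S = 50): V_0 = e^(−0.05)·[0.4852·23.3919 + 0.5148·0.0000] = 10.7952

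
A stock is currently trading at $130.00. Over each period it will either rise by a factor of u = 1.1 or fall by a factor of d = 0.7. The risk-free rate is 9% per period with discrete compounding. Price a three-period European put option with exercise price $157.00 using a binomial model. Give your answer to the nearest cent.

$2.71

Risk-neutral probability p = (1 + 0.09 − 0.7)/(1.1 − 0.7) = 0.3900/0.4000 = 0.9750
Terminal stock prices: S_uuu = 173, S_uud = 110.1, S_udd = 70.07, S_ddd = 44.59
Terminal payoffs (K − S): max(-16.03, 0) = 0, max(46.89, 0) = 46.89, max(86.93, 0) = 86.93, max(112.4, 0) = 112.4
Node uu (S = 157.3): V_uu = 1/1.09·[0.9750·0.0000 + 0.0250·46.8900] = 1.0755
Node ud (S = 100.1): V_ud = 1/1.09·[0.9750·46.8900 + 0.0250·86.9300] = 43.9367
Node dd (S = 63.7): V_dd = 1/1.09·[0.9750·86.9300 + 0.0250·112.4100] = 80.3367
Node u (S = 143): V_u = 1/1.09·[0.9750·1.0755 + 0.0250·43.9367] = 1.9697
Node d (S = 91): V_d = 1/1.09·[0.9750·43.9367 + 0.0250·80.3367] = 41.1438
Node 0 (S = 130): V_0 = 1/1.09·[0.9750·1.9697 + 0.0250·41.1438] = 2.7056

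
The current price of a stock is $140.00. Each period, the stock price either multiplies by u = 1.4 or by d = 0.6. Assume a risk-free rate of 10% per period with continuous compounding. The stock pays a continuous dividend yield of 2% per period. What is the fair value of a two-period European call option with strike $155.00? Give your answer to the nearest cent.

$35.68

Per-period risk-free factor R = e^0.1 = 1.1052; dividend-adjusted growth = e^(0.1−0.02) = 1.0833.
Risk-neutral probability p = (1.0833 − 0.6)/(1.4 − 0.6) = 0.4833/0.8000 = 0.6041
Terminal stock prices: S_uu = 274.4, S_ud = 117.6, S_dd = 50.4
Terminal payoffs (S − K): max(119.4, 0) = 119.4, max(-37.4, 0) = 0, max(-104.6, 0) = 0
Node u (S = 196): V_u = e^(−0.1)·[0.6041·119.4000 + 0.3959·0.0000] = 65.2665
Node d (S = 84): V_d = e^(−0.1)·[0.6041·0.0000 + 0.3959·0.0000] = 0.0000
Node 0 (S = 140): V_0 = e^(−0.1)·[0.6041·65.2665 + 0.3959·0.0000] = 35.6760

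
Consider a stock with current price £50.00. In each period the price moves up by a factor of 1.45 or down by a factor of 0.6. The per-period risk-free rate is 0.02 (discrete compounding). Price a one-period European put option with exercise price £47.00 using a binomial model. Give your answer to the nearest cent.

Risk-neutral probability p = (1 + 0.02 − 0.6)/(1.45 − 0.6) = 0.4200/0.8500 = 0.4941
Terminal stock prices: S_u = 72.5, S_d = 30
Terminal payoffs (K − S): max(-25.5, 0) = 0, max(17, 0) = 17
Node 0 (S = 50): V_0 = 1/1.02·[0.4941·0.0000 + 0.5059·17.0000] = 8.4314

£8.43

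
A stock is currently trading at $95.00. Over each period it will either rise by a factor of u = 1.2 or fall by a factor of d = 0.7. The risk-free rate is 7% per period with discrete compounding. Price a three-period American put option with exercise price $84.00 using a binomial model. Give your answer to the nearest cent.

$5.40

Risk-neutral probability p = (1 + 0.07 − 0.7)/(1.2 − 0.7) = 0.3700/0.5000 = 0.7400
Terminal stock prices: S_uuu = 164.2, S_uud = 95.76, S_udd = 55.86, S_ddd = 32.58
Terminal payoffs (K − S): max(-80.16, 0) = 0, max(-11.76, 0) = 0, max(28.14, 0) = 28.14, max(51.42, 0) = 51.42
Node uu (S = 136.8): continuation = 1/1.07·[0.7400·0.0000 + 0.2600·0.0000] = 0.0000; exercise value = 0.0000 ≤ continuation, so V_uu = 0.0000
Node ud (S = 79.8): continuation = 1/1.07·[0.7400·0.0000 + 0.2600·28.1400] = 6.8378; exercise value = 4.2000 ≤ continuation, so V_ud = 6.8378
Node dd (S = 46.55): continuation = 1/1.07·[0.7400·28.1400 + 0.2600·51.4150] = 31.9547; exercise value = 37.4500 > continuation, so V_dd = 37.4500 (exercise)
Node u (S = 114): continuation = 1/1.07·[0.7400·0.0000 + 0.2600·6.8378] = 1.6615; exercise value = 0.0000 ≤ continuation, so V_u = 1.6615
Node d (S = 66.5): continuation = 1/1.07·[0.7400·6.8378 + 0.2600·37.4500] = 13.8289; exercise value = 17.5000 > continuation, so V_d = 17.5000 (exercise)
Node 0 (S = 95): continuation = 1/1.07·[0.7400·1.6615 + 0.2600·17.5000] = 5.4014; exercise value = 0.0000 ≤ continuation, so V_0 = 5.4014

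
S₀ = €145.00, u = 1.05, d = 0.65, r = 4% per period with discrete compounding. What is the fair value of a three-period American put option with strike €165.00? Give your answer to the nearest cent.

€20.00

Risk-neutral probability p = (1 + 0.04 − 0.65)/(1.05 − 0.65) = 0.3900/0.4000 = 0.9750
Terminal stock prices: S_uuu = 167.9, S_uud = 103.9, S_udd = 64.33, S_ddd = 39.82
Terminal payoffs (K − S): max(-2.856, 0) = 0, max(61.09, 0) = 61.09, max(100.7, 0) = 100.7, max(125.2, 0) = 125.2
Node uu (S = 159.9): continuation = 1/1.04·[0.9750·0.0000 + 0.0250·61.0894] = 1.4685; exercise value = 5.1375 > continuation, so V_uu = 5.1375 (exercise)
Node ud (S = 98.96): continuation = 1/1.04·[0.9750·61.0894 + 0.0250·100.6744] = 59.6913; exercise value = 66.0375 > continuation, so V_ud = 66.0375 (exercise)
Node dd (S = 61.26): continuation = 1/1.04·[0.9750·100.6744 + 0.0250·125.1794] = 97.3913; exercise value = 103.7375 > continuation, so V_dd = 103.7375 (exercise)
Node u (S = 152.2): continuation = 1/1.04·[0.9750·5.1375 + 0.0250·66.0375] = 6.4038; exercise value = 12.7500 > continuation, so V_u = 12.7500 (exercise)
Node d (S = 94.25): continuation = 1/1.04·[0.9750·66.0375 + 0.0250·103.7375] = 64.4038; exercise value = 70.7500 > continuation, so V_d = 70.7500 (exercise)
Node 0 (S = 145): continuation = 1/1.04·[0.9750·12.7500 + 0.0250·70.7500] = 13.6538; exercise value = 20.0000 > continuation, so V_0 = 20.0000 (exercise)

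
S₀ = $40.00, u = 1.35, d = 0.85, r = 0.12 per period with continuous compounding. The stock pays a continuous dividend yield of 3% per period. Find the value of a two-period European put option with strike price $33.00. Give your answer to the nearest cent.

Per-period risk-free factor R = e^0.12 = 1.1275; dividend-adjusted growth = e^(0.12−0.03) = 1.0942.
Risk-neutral probability p = (1.0942 − 0.85)/(1.35 − 0.85) = 0.2442/0.5000 = 0.4883
Terminal stock prices: S_uu = 72.9, S_ud = 45.9, S_dd = 28.9
Terminal payoffs (K − S): max(-39.9, 0) = 0, max(-12.9, 0) = 0, max(4.1, 0) = 4.1
Node u (S = 54): V_u = e^(−0.12)·[0.4883·0.0000 + 0.5117·0.0000] = 0.0000
Node d (S = 34): V_d = e^(−0.12)·[0.4883·0.0000 + 0.5117·4.1000] = 1.8606
Node 0 (S = 40): V_0 = e^(−0.12)·[0.4883·0.0000 + 0.5117·1.8606] = 0.8443

$0.84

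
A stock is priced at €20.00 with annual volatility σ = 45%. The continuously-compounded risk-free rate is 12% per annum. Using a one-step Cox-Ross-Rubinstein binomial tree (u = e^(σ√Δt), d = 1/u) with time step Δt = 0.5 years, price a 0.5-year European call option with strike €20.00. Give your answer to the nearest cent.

€3.65

CRR parameters: u = e^(σ√Δt) = e^(0.45·√0.5) = 1.3746, d = 1/u = 0.7275
Per-period rate: rΔt = 0.12·0.5 = 0.06, so R = e^0.06 = 1.0618
Risk-neutral probability p = (e^0.06 − 0.7275)/(1.3746 − 0.7275) = 0.3344/0.6472 = 0.5167
Terminal stock prices: S_u = 27.49, S_d = 14.55
Terminal payoffs (S − K): max(7.493, 0) = 7.493, max(-5.451, 0) = 0
Node 0 (S = 20): V_0 = e^(−0.06)·[0.5167·7.4930 + 0.4833·0.0000] = 3.6459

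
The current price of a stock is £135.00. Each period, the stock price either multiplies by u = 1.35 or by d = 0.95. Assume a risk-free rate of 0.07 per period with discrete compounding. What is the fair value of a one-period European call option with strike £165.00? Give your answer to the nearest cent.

£4.84

Risk-neutral probability p = (1 + 0.07 − 0.95)/(1.35 − 0.95) = 0.1200/0.4000 = 0.3000
Terminal stock prices: S_u = 182.2, S_d = 128.2
Terminal payoffs (S − K): max(17.25, 0) = 17.25, max(-36.75, 0) = 0
Node 0 (S = 135): V_0 = 1/1.07·[0.3000·17.2500 + 0.7000·0.0000] = 4.8364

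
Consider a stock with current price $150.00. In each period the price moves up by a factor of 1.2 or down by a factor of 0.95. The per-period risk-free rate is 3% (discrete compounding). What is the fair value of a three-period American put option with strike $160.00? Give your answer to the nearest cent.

$11.55

Risk-neutral probability p = (1 + 0.03 − 0.95)/(1.2 − 0.95) = 0.0800/0.2500 = 0.3200
Terminal stock prices: S_uuu = 259.2, S_uud = 205.2, S_udd = 162.4, S_ddd = 128.6
Terminal payoffs (K − S): max(-99.2, 0) = 0, max(-45.2, 0) = 0, max(-2.45, 0) = 0, max(31.39, 0) = 31.39
Node uu (S = 216): continuation = 1/1.03·[0.3200·0.0000 + 0.6800·0.0000] = 0.0000; exercise value = 0.0000 ≤ continuation, so V_uu = 0.0000
Node ud (S = 171): continuation = 1/1.03·[0.3200·0.0000 + 0.6800·0.0000] = 0.0000; exercise value = 0.0000 ≤ continuation, so V_ud = 0.0000
Node dd (S = 135.4): continuation = 1/1.03·[0.3200·0.0000 + 0.6800·31.3938] = 20.7260; exercise value = 24.6250 > continuation, so V_dd = 24.6250 (exercise)
Node u (S = 180): continuation = 1/1.03·[0.3200·0.0000 + 0.6800·0.0000] = 0.0000; exercise value = 0.0000 ≤ continuation, so V_u = 0.0000
Node d (S = 142.5): continuation = 1/1.03·[0.3200·0.0000 + 0.6800·24.6250] = 16.2573; exercise value = 17.5000 > continuation, so V_d = 17.5000 (exercise)
Node 0 (S = 150): continuation = 1/1.03·[0.3200·0.0000 + 0.6800·17.5000] = 11.5534; exercise value = 10.0000 ≤ continuation, so V_0 = 11.5534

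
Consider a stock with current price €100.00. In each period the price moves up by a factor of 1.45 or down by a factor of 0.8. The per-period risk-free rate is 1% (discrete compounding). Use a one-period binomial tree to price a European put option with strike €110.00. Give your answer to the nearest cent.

€20.11

Risk-neutral probability p = (1 + 0.01 − 0.8)/(1.45 − 0.8) = 0.2100/0.6500 = 0.3231
Terminal stock prices: S_u = 145, S_d = 80
Terminal payoffs (K − S): max(-35, 0) = 0, max(30, 0) = 30
Node 0 (S = 100): V_0 = 1/1.01·[0.3231·0.0000 + 0.6769·30.0000] = 20.1066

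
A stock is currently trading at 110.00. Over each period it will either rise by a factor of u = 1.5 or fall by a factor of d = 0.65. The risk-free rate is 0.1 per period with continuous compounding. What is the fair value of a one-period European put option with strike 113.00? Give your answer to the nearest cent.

17.44

Risk-neutral probability p = (e^0.1 − 0.65)/(1.5 − 0.65) = 0.4552/0.8500 = 0.5355
Terminal stock prices: S_u = 165, S_d = 71.5
Terminal payoffs (K − S): max(-52, 0) = 0, max(41.5, 0) = 41.5
Node 0 (S = 110): V_0 = e^(−0.1)·[0.5355·0.0000 + 0.4645·41.5000] = 17.4425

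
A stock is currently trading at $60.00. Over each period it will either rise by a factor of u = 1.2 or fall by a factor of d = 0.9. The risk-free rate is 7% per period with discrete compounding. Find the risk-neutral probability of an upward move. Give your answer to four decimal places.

p = 0.5667

Risk-neutral probability p = (1 + 0.07 − 0.9)/(1.2 − 0.9) = 0.1700/0.3000 = 0.5667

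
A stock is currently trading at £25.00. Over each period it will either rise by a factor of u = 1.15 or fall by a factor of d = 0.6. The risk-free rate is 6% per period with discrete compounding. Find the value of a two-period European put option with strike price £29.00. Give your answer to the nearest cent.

Risk-neutral probability p = (1 + 0.06 − 0.6)/(1.15 − 0.6) = 0.4600/0.5500 = 0.8364
Terminal stock prices: S_uu = 33.06, S_ud = 17.25, S_dd = 9
Terminal payoffs (K − S): max(-4.062, 0) = 0, max(11.75, 0) = 11.75, max(20, 0) = 20
Node u (S = 28.75): V_u = 1/1.06·[0.8364·0.0000 + 0.1636·11.7500] = 1.8139
Node d (S = 15): V_d = 1/1.06·[0.8364·11.7500 + 0.1636·20.0000] = 12.3585
Node 0 (S = 25): V_0 = 1/1.06·[0.8364·1.8139 + 0.1636·12.3585] = 3.3390

£3.34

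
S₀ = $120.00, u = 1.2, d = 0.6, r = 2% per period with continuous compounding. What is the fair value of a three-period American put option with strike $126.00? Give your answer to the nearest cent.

Risk-neutral probability p = (e^0.02 − 0.6)/(1.2 − 0.6) = 0.4202/0.6000 = 0.7003
Terminal stock prices: S_uuu = 207.4, S_uud = 103.7, S_udd = 51.84, S_ddd = 25.92
Terminal payoffs (K − S): max(-81.36, 0) = 0, max(22.32, 0) = 22.32, max(74.16, 0) = 74.16, max(100.1, 0) = 100.1
Node uu (S = 172.8): continuation = e^(−0.02)·[0.7003·0.0000 + 0.2997·22.3200] = 6.5561; exercise value = 0.0000 ≤ continuation, so V_uu = 6.5561
Node ud (S = 86.4): continuation = e^(−0.02)·[0.7003·22.3200 + 0.2997·74.1600] = 37.1050; exercise value = 39.6000 > continuation, so V_ud = 39.6000 (exercise)
Node dd (S = 43.2): continuation = e^(−0.02)·[0.7003·74.1600 + 0.2997·100.0800] = 80.3050; exercise value = 82.8000 > continuation, so V_dd = 82.8000 (exercise)
Node u (S = 144): continuation = e^(−0.02)·[0.7003·6.5561 + 0.2997·39.6000] = 16.1323; exercise value = 0.0000 ≤ continuation, so V_u = 16.1323
Node d (S = 72): continuation = e^(−0.02)·[0.7003·39.6000 + 0.2997·82.8000] = 51.5050; exercise value = 54.0000 > continuation, so V_d = 54.0000 (exercise)
Node 0 (S = 120): continuation = e^(−0.02)·[0.7003·16.1323 + 0.2997·54.0000] = 26.9357; exercise value = 6.0000 ≤ continuation, so V_0 = 26.9357

$26.94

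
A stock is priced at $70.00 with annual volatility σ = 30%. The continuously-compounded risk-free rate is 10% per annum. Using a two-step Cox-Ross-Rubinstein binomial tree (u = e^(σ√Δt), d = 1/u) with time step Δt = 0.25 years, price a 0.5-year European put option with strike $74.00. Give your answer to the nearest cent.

CRR parameters: u = e^(σ√Δt) = e^(0.3·√0.25) = 1.1618, d = 1/u = 0.8607
Per-period rate: rΔt = 0.1·0.25 = 0.025, so R = e^0.025 = 1.0253
Risk-neutral probability p = (e^0.025 − 0.8607)/(1.1618 − 0.8607) = 0.1646/0.3011 = 0.5466
Terminal stock prices: S_uu = 94.49, S_ud = 70, S_dd = 51.86
Terminal payoffs (K − S): max(-20.49, 0) = 0, max(4, 0) = 4, max(22.14, 0) = 22.14
Node u (S = 81.33): V_u = e^(−0.025)·[0.5466·0.0000 + 0.4534·4.0000] = 1.7687
Node d (S = 60.25): V_d = e^(−0.025)·[0.5466·4.0000 + 0.4534·22.1427] = 11.9234
Node 0 (S = 70): V_0 = e^(−0.025)·[0.5466·1.7687 + 0.4534·11.9234] = 6.2151

$6.22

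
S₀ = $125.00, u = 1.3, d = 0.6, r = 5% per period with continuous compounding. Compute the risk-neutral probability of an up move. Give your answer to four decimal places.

p = 0.6447

Risk-neutral probability p = (e^0.05 − 0.6)/(1.3 − 0.6) = 0.4513/0.7000 = 0.6447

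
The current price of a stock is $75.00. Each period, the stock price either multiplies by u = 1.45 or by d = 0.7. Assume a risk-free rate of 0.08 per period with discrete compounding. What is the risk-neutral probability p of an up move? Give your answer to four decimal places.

Risk-neutral probability p = (1 + 0.08 − 0.7)/(1.45 − 0.7) = 0.3800/0.7500 = 0.5067

p = 0.5067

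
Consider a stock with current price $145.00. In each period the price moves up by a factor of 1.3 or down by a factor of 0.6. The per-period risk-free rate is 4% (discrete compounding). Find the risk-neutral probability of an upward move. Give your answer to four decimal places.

Risk-neutral probability p = (1 + 0.04 − 0.6)/(1.3 − 0.6) = 0.4400/0.7000 = 0.6286

p = 0.6286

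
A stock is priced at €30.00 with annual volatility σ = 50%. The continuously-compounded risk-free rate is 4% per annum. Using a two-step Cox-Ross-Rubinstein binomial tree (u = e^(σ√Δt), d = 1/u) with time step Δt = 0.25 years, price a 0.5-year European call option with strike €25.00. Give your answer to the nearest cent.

€7.46

CRR parameters: u = e^(σ√Δt) = e^(0.5·√0.25) = 1.2840, d = 1/u = 0.7788
Per-period rate: rΔt = 0.04·0.25 = 0.01, so R = e^0.01 = 1.0101
Risk-neutral probability p = (e^0.01 − 0.7788)/(1.2840 − 0.7788) = 0.2312/0.5052 = 0.4577
Terminal stock prices: S_uu = 49.46, S_ud = 30, S_dd = 18.2
Terminal payoffs (S − K): max(24.46, 0) = 24.46, max(5, 0) = 5, max(-6.804, 0) = 0
Node u (S = 38.52): V_u = e^(−0.01)·[0.4577·24.4616 + 0.5423·5.0000] = 13.7695
Node d (S = 23.36): V_d = e^(−0.01)·[0.4577·5.0000 + 0.5423·0.0000] = 2.2658
Node 0 (S = 30): V_0 = e^(−0.01)·[0.4577·13.7695 + 0.5423·2.2658] = 7.4563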